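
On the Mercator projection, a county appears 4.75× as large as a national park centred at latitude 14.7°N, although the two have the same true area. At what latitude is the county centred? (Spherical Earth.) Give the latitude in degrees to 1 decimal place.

For equal true areas on Mercator, apparent areas scale as sec²φ, so the ratio is cos²φ₂ / cos²φ₁.
cos²φ₂ / cos²φ₁ = 4.75  ⇒  cos φ₁ = cos 14.7° / √4.75 = 0.9673/2.179 = 0.4438.
φ₁ = arccos(0.4438) ≈ 63.7°.

63.7°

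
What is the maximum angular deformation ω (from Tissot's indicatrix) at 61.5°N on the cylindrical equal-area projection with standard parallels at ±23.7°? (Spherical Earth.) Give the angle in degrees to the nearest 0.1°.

69.9°

For cylindrical equal-area with standard parallel φ₀, h = cos φ / cos φ₀ and k = cos φ₀ / cos φ, so h·k = 1.
At 61.5°: h = 0.5211, k = 1.919; principal scales a = 1.919, b = 0.5211.
sin(ω/2) = (a − b)/(a + b) = 1.398/2.440 = 0.5729, so ω = 2 arcsin(0.5729) ≈ 69.9°.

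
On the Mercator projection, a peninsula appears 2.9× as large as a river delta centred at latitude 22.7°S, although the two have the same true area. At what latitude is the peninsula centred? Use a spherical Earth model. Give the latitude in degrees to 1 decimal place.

57.2°

On Mercator, (apparent₁)/(apparent₂) = sec²φ₁ / sec²φ₂ when true areas are equal.
cos²φ₂ / cos²φ₁ = 2.9  ⇒  cos φ₁ = cos 22.7° / √2.9 = 0.9225/1.703 = 0.5417.
φ₁ = arccos(0.5417) ≈ 57.2°.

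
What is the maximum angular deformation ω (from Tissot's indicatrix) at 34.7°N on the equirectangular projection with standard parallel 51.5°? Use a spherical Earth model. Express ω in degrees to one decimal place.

The equidistant cylindrical projection with φ₀ = 51.5° has h = 1 (meridians true) and k = cos φ₀ / cos φ along parallels.
At 34.7°: h = 1.000, k = 0.7572; principal scales a = 1.000, b = 0.7572.
sin(ω/2) = (a − b)/(a + b) = 0.2428/1.757 = 0.1382, so ω = 2 arcsin(0.1382) ≈ 15.9°.

15.9°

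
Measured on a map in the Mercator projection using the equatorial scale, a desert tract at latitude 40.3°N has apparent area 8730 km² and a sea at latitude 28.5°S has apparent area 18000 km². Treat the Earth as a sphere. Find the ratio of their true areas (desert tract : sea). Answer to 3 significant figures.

Mercator's areal exaggeration is sec²φ; hence true area = (apparent area) · cos²φ.
True area of desert tract: 8730 × cos²(40.3°) = 8730 × 0.5817 = 5078 km².
True area of sea: 18000 × cos²(28.5°) = 18000 × 0.7723 = 13900 km².
Ratio = 5078 / 13900 ≈ 0.365.

0.365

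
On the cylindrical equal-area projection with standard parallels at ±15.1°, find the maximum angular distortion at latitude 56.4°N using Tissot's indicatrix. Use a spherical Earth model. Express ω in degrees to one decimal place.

A cylindrical equal-area projection with standard parallel φ₀ has meridian scale h = cos φ / cos φ₀ and parallel scale k = cos φ₀ / cos φ (so areas are preserved, h·k = 1).
At 56.4°: h = 0.5732, k = 1.745; principal scales a = 1.745, b = 0.5732.
sin(ω/2) = (a − b)/(a + b) = 1.171/2.318 = 0.5054, so ω = 2 arcsin(0.5054) ≈ 60.7°.

60.7°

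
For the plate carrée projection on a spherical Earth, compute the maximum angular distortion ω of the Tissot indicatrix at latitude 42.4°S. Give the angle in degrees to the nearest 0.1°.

17.3°

For the equirectangular projection with φ₀ = 0 (plate carrée), h = 1 along meridians and k = sec φ along parallels.
At 42.4°: h = 1.000, k = 1.354; principal scales a = 1.354, b = 1.000.
sin(ω/2) = (a − b)/(a + b) = 0.3542/2.354 = 0.1504, so ω = 2 arcsin(0.1504) ≈ 17.3°.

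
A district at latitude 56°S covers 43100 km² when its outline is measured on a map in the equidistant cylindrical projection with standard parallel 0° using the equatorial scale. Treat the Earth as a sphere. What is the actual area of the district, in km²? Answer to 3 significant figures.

24100 km²

Plate carrée maps x = Rλ, y = Rφ. The meridian scale is h = 1 and the parallel scale is k = 1/cos φ = sec φ.
Areal scale = h·k = 1 × sec φ; at 56°, h = 1.000, k = 1.788, so h·k = 1.788.
True area = apparent / (areal scale) = 43100 / 1.788 ≈ 24100 km².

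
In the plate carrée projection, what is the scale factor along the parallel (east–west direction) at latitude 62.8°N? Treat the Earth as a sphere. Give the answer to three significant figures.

2.19

For the equirectangular projection with φ₀ = 0 (plate carrée), h = 1 along meridians and k = sec φ along parallels.
k = 1/cos 62.8° = 1/0.4571 = 2.188.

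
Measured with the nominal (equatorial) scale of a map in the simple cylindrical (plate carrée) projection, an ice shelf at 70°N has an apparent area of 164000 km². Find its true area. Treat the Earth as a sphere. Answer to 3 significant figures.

56100 km²

Plate carrée maps x = Rλ, y = Rφ. The meridian scale is h = 1 and the parallel scale is k = 1/cos φ = sec φ.
Areal scale = h·k = 1 × sec φ; at 70°, h = 1.000, k = 2.924, so h·k = 2.924.
True area = apparent / (areal scale) = 164000 / 2.924 ≈ 56100 km².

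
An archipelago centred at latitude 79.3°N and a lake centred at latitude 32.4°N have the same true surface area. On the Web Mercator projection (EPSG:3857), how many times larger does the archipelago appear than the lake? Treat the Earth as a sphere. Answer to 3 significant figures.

20.7

Mercator areal scale is sec²φ.
At 79.3°: sec²(79.3°) = 1/0.1857² = 29.01.
At 32.4°: sec²(32.4°) = 1/0.8443² = 1.403.
Ratio = 29.01/1.403 = cos²(32.4°)/cos²(79.3°) ≈ 20.7.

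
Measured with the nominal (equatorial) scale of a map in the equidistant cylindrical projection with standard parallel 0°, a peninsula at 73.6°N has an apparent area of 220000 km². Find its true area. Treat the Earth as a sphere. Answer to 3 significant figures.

Plate carrée maps x = Rλ, y = Rφ. The meridian scale is h = 1 and the parallel scale is k = 1/cos φ = sec φ.
Areal scale = h·k = 1 × sec φ; at 73.6°, h = 1.000, k = 3.542, so h·k = 3.542.
True area = apparent / (areal scale) = 220000 / 3.542 ≈ 62100 km².

62100 km²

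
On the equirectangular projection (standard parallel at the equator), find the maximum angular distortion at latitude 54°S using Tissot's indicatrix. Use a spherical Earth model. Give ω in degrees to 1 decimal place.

Plate carrée maps x = Rλ, y = Rφ. The meridian scale is h = 1 and the parallel scale is k = 1/cos φ = sec φ.
At 54°: h = 1.000, k = 1.701; principal scales a = 1.701, b = 1.000.
sin(ω/2) = (a − b)/(a + b) = 0.7013/2.701 = 0.2596, so ω = 2 arcsin(0.2596) ≈ 30.1°.

30.1°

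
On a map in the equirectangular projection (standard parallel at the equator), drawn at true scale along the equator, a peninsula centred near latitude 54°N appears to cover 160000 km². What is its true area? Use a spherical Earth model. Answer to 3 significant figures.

94000 km²

For the equirectangular projection with φ₀ = 0 (plate carrée), h = 1 along meridians and k = sec φ along parallels.
Areal scale = h·k = 1 × sec φ; at 54°, h = 1.000, k = 1.701, so h·k = 1.701.
True area = apparent / (areal scale) = 160000 / 1.701 ≈ 94000 km².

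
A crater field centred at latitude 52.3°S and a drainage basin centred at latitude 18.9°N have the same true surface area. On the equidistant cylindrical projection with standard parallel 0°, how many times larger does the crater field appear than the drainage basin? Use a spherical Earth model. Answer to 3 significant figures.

1.55

Plate carrée maps x = Rλ, y = Rφ. The meridian scale is h = 1 and the parallel scale is k = 1/cos φ = sec φ.
Areal scale at 52.3°: h·k = 1.000 × 1.635 = 1.635.
Areal scale at 18.9°: h·k = 1.000 × 1.057 = 1.057.
Ratio = 1.635/1.057 ≈ 1.55.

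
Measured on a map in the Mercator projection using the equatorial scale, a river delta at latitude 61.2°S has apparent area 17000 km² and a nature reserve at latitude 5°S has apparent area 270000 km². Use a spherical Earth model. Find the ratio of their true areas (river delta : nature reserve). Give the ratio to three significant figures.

0.0147

Mercator's areal exaggeration is sec²φ; hence true area = (apparent area) · cos²φ.
True area of river delta: 17000 × cos²(61.2°) = 17000 × 0.2321 = 3945 km².
True area of nature reserve: 270000 × cos²(5°) = 270000 × 0.9924 = 267900 km².
Ratio = 3945 / 267900 ≈ 0.0147.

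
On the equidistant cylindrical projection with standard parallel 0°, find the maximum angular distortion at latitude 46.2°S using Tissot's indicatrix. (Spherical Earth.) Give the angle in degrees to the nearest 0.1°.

21.0°

In the plate carrée (x = Rλ, y = Rφ), meridians are true-scale (h = 1) and parallels are stretched by k = sec φ.
At 46.2°: h = 1.000, k = 1.445; principal scales a = 1.445, b = 1.000.
sin(ω/2) = (a − b)/(a + b) = 0.4448/2.445 = 0.1819, so ω = 2 arcsin(0.1819) ≈ 21.0°.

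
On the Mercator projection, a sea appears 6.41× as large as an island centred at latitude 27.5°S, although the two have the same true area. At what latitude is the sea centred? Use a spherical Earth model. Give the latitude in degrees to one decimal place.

69.5°

On Mercator, (apparent₁)/(apparent₂) = sec²φ₁ / sec²φ₂ when true areas are equal.
cos²φ₂ / cos²φ₁ = 6.41  ⇒  cos φ₁ = cos 27.5° / √6.41 = 0.8870/2.532 = 0.3503.
φ₁ = arccos(0.3503) ≈ 69.5°.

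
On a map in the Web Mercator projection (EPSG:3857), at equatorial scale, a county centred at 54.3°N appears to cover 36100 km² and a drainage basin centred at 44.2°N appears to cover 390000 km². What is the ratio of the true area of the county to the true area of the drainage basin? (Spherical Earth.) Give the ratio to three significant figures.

0.0613

On Mercator the areal scale is sec²φ, so true area = apparent × cos²φ.
True area of county: 36100 × cos²(54.3°) = 36100 × 0.3405 = 12290 km².
True area of drainage basin: 390000 × cos²(44.2°) = 390000 × 0.5140 = 200400 km².
Ratio = 12290 / 200400 ≈ 0.0613.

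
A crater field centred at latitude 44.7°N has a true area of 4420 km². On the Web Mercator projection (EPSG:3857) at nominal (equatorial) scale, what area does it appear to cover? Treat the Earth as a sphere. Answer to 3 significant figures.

8750 km²

Mercator is conformal, so the point scale is isotropic: h = k = sec φ = 1/cos φ.
Areal scale = k² = sec²φ = 1/cos²(44.7°) = 1/0.7108² = 1.979.
Apparent area = 4420 × 1.979 ≈ 8750 km².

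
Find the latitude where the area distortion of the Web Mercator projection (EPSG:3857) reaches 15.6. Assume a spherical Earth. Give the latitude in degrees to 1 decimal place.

75.3°

Mercator areal scale is sec²φ.
sec²φ = 15.6  ⇒  cos²φ = 0.06410  ⇒  cos φ = 0.2532.
φ = arccos(0.2532) ≈ 75.3°.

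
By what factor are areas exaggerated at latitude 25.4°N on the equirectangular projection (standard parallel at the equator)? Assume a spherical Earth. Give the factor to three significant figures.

Plate carrée maps x = Rλ, y = Rφ. The meridian scale is h = 1 and the parallel scale is k = 1/cos φ = sec φ.
Areal scale = h·k = 1 × sec φ; at 25.4°, h = 1.000, k = 1.107, so h·k = 1.107.

1.11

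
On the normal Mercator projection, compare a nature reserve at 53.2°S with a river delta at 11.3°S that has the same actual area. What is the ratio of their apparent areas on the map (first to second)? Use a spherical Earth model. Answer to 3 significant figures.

2.68

Mercator is conformal with k = sec φ, so areal scale = k² = sec²φ.
At 53.2°: sec²(53.2°) = 1/0.5990² = 2.787.
At 11.3°: sec²(11.3°) = 1/0.9806² = 1.040.
Ratio = 2.787/1.040 = cos²(11.3°)/cos²(53.2°) ≈ 2.68.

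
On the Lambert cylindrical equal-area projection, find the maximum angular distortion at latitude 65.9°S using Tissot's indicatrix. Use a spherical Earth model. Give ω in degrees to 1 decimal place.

91.2°

The Lambert cylindrical equal-area projection is the cylindrical equal-area projection with its standard parallel at the equator (φ₀ = 0). For cylindrical equal-area with standard parallel φ₀, h = cos φ / cos φ₀ and k = cos φ₀ / cos φ, so h·k = 1.
At 65.9°: h = 0.4083, k = 2.449; principal scales a = 2.449, b = 0.4083.
sin(ω/2) = (a − b)/(a + b) = 2.041/2.857 = 0.7142, so ω = 2 arcsin(0.7142) ≈ 91.2°.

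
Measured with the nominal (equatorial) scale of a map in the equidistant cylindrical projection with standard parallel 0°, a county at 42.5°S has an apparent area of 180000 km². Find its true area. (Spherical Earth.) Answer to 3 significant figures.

133000 km²

In the plate carrée (x = Rλ, y = Rφ), meridians are true-scale (h = 1) and parallels are stretched by k = sec φ.
Areal scale = h·k = 1 × sec φ; at 42.5°, h = 1.000, k = 1.356, so h·k = 1.356.
True area = apparent / (areal scale) = 180000 / 1.356 ≈ 133000 km².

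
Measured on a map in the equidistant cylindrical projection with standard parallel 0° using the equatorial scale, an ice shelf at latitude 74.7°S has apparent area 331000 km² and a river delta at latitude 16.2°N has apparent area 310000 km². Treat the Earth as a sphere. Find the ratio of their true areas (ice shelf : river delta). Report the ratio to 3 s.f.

0.293

On the plate carrée, areal scale = h·k = 1 × sec φ, so true area = apparent × cos φ.
True area of ice shelf: 331000 × cos(74.7°) = 331000 × 0.2639 = 87340 km².
True area of river delta: 310000 × cos(16.2°) = 310000 × 0.9603 = 297700 km².
Ratio = 87340 / 297700 ≈ 0.293.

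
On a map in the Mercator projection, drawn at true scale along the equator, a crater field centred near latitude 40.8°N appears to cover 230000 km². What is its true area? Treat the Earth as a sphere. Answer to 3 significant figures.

132000 km²

The Mercator projection is conformal; its linear scale factor is the same in every direction and equals sec φ = 1/cos φ.
Areal scale = k² = sec²φ = 1/cos²(40.8°) = 1/0.7570² = 1.745.
True area = apparent / (areal scale) = 230000 / 1.745 ≈ 132000 km².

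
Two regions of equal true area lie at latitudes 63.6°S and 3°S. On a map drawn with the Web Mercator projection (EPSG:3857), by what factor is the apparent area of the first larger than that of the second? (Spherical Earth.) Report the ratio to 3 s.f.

5.04

On Mercator, area is exaggerated by sec²φ = 1/cos²φ.
At 63.6°: sec²(63.6°) = 1/0.4446² = 5.058.
At 3°: sec²(3°) = 1/0.9986² = 1.003.
Ratio = 5.058/1.003 = cos²(3°)/cos²(63.6°) ≈ 5.04.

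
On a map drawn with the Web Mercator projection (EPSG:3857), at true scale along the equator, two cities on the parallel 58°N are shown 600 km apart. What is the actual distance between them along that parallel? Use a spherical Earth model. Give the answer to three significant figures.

318 km

The Mercator projection is conformal; its linear scale factor is the same in every direction and equals sec φ = 1/cos φ.
Along the parallel at 58°, map distances are exaggerated by k = sec 58° = 1.887.
True distance = 600 / 1.887 = 600 × cos 58° ≈ 318 km.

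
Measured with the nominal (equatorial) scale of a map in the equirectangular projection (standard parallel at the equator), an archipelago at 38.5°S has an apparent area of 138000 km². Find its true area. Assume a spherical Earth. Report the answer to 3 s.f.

In the plate carrée (x = Rλ, y = Rφ), meridians are true-scale (h = 1) and parallels are stretched by k = sec φ.
Areal scale = h·k = 1 × sec φ; at 38.5°, h = 1.000, k = 1.278, so h·k = 1.278.
True area = apparent / (areal scale) = 138000 / 1.278 ≈ 108000 km².

108000 km²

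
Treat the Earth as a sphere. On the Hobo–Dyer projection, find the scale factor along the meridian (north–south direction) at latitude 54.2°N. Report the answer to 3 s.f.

0.737

The Hobo–Dyer projection is cylindrical equal-area with φ₀ = 37.5°. Cylindrical equal-area (φ₀ = 37.5°): h = cos φ / cos 37.5° along meridians, k = cos 37.5° / cos φ along parallels; h·k = 1.
h = cos 54.2° / cos 37.5° = 0.5850/0.7934 = 0.7373.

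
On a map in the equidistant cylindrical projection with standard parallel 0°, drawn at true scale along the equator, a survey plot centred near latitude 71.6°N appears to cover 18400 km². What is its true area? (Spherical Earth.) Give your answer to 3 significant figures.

In the plate carrée (x = Rλ, y = Rφ), meridians are true-scale (h = 1) and parallels are stretched by k = sec φ.
Areal scale = h·k = 1 × sec φ; at 71.6°, h = 1.000, k = 3.168, so h·k = 3.168.
True area = apparent / (areal scale) = 18400 / 3.168 ≈ 5810 km².

5810 km²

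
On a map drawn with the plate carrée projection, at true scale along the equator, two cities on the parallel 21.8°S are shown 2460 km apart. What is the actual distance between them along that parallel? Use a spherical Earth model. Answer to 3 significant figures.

For the equirectangular projection with φ₀ = 0 (plate carrée), h = 1 along meridians and k = sec φ along parallels.
Along the parallel at 21.8°, map distances are exaggerated by k = sec 21.8° = 1.077.
True distance = 2460 / 1.077 = 2460 × cos 21.8° ≈ 2280 km.

2280 km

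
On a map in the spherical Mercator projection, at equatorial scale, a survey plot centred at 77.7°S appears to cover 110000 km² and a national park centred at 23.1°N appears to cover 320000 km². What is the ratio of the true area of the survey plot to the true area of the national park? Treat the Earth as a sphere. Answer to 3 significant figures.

0.0184

Mercator's areal exaggeration is sec²φ; hence true area = (apparent area) · cos²φ.
True area of survey plot: 110000 × cos²(77.7°) = 110000 × 0.04538 = 4992 km².
True area of national park: 320000 × cos²(23.1°) = 320000 × 0.8461 = 270700 km².
Ratio = 4992 / 270700 ≈ 0.0184.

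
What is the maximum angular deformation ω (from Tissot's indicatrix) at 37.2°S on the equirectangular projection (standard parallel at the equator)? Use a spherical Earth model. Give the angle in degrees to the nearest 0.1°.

In the plate carrée (x = Rλ, y = Rφ), meridians are true-scale (h = 1) and parallels are stretched by k = sec φ.
At 37.2°: h = 1.000, k = 1.255; principal scales a = 1.255, b = 1.000.
sin(ω/2) = (a − b)/(a + b) = 0.2554/2.255 = 0.1133, so ω = 2 arcsin(0.1133) ≈ 13.0°.

13.0°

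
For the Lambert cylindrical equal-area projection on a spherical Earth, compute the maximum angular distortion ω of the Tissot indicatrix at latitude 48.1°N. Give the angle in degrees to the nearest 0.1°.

45.1°

The Lambert cylindrical equal-area projection is the cylindrical equal-area projection with its standard parallel at the equator (φ₀ = 0). For cylindrical equal-area with standard parallel φ₀, h = cos φ / cos φ₀ and k = cos φ₀ / cos φ, so h·k = 1.
At 48.1°: h = 0.6678, k = 1.497; principal scales a = 1.497, b = 0.6678.
sin(ω/2) = (a − b)/(a + b) = 0.8295/2.165 = 0.3831, so ω = 2 arcsin(0.3831) ≈ 45.1°.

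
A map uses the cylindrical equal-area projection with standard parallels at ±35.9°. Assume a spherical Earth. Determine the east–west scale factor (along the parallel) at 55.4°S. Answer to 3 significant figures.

For cylindrical equal-area with standard parallel φ₀, h = cos φ / cos φ₀ and k = cos φ₀ / cos φ, so h·k = 1.
k = cos 35.9° / cos 55.4° = 0.8100/0.5678 = 1.427.

1.43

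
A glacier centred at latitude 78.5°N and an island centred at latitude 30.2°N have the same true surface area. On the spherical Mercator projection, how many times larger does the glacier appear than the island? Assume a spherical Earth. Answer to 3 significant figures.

18.8

On Mercator, area is exaggerated by sec²φ = 1/cos²φ.
At 78.5°: sec²(78.5°) = 1/0.1994² = 25.16.
At 30.2°: sec²(30.2°) = 1/0.8643² = 1.339.
Ratio = 25.16/1.339 = cos²(30.2°)/cos²(78.5°) ≈ 18.8.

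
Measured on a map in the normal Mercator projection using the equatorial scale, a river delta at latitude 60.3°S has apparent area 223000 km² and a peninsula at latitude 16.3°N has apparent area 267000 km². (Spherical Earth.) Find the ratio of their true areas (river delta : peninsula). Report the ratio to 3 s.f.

On Mercator the areal scale is sec²φ, so true area = apparent × cos²φ.
True area of river delta: 223000 × cos²(60.3°) = 223000 × 0.2455 = 54740 km².
True area of peninsula: 267000 × cos²(16.3°) = 267000 × 0.9212 = 246000 km².
Ratio = 54740 / 246000 ≈ 0.223.

0.223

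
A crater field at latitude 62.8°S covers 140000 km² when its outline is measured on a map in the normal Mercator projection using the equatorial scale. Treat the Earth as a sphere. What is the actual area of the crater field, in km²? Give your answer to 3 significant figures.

29300 km²

Mercator is conformal, so the point scale is isotropic: h = k = sec φ = 1/cos φ.
Areal scale = k² = sec²φ = 1/cos²(62.8°) = 1/0.4571² = 4.786.
True area = apparent / (areal scale) = 140000 / 4.786 ≈ 29300 km².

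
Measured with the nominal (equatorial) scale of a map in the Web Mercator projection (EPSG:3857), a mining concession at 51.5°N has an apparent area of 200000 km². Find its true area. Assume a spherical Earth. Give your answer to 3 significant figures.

77500 km²

The Mercator projection is conformal; its linear scale factor is the same in every direction and equals sec φ = 1/cos φ.
Areal scale = k² = sec²φ = 1/cos²(51.5°) = 1/0.6225² = 2.580.
True area = apparent / (areal scale) = 200000 / 2.580 ≈ 77500 km².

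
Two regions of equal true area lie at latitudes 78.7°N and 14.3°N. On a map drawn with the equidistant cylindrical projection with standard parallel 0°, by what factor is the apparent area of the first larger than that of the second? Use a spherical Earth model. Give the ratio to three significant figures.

4.95

In the plate carrée (x = Rλ, y = Rφ), meridians are true-scale (h = 1) and parallels are stretched by k = sec φ.
Areal scale at 78.7°: h·k = 1.000 × 5.103 = 5.103.
Areal scale at 14.3°: h·k = 1.000 × 1.032 = 1.032.
Ratio = 5.103/1.032 ≈ 4.95.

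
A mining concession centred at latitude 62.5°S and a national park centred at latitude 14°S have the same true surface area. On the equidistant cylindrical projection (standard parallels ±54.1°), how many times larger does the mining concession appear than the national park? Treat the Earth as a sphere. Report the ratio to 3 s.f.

The equidistant cylindrical projection with φ₀ = 54.1° has h = 1 (meridians true) and k = cos φ₀ / cos φ along parallels.
Areal scale at 62.5°: h·k = 1.000 × 1.270 = 1.270.
Areal scale at 14°: h·k = 1.000 × 0.6043 = 0.6043.
Ratio = 1.270/0.6043 ≈ 2.10.

2.10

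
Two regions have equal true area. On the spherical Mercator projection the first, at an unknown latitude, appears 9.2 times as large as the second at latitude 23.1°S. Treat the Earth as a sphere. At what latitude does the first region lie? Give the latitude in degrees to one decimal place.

Mercator areal scale is sec²φ, so apparent-area ratio = sec²φ₁ / sec²φ₂ = cos²φ₂ / cos²φ₁.
cos²φ₂ / cos²φ₁ = 9.2  ⇒  cos φ₁ = cos 23.1° / √9.2 = 0.9198/3.033 = 0.3033.
φ₁ = arccos(0.3033) ≈ 72.3°.

72.3°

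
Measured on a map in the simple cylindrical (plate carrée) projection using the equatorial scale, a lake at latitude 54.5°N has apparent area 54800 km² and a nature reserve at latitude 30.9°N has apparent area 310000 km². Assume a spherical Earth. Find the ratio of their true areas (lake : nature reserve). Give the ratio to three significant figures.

0.120

Plate carrée has h = 1 and k = sec φ, giving areal scale sec φ; true area = (apparent area) · cos φ.
True area of lake: 54800 × cos(54.5°) = 54800 × 0.5807 = 31820 km².
True area of nature reserve: 310000 × cos(30.9°) = 310000 × 0.8581 = 266000 km².
Ratio = 31820 / 266000 ≈ 0.120.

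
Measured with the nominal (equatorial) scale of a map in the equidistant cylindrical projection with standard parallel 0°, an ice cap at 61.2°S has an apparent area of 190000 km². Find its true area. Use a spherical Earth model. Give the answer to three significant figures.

91500 km²

Plate carrée maps x = Rλ, y = Rφ. The meridian scale is h = 1 and the parallel scale is k = 1/cos φ = sec φ.
Areal scale = h·k = 1 × sec φ; at 61.2°, h = 1.000, k = 2.076, so h·k = 2.076.
True area = apparent / (areal scale) = 190000 / 2.076 ≈ 91500 km².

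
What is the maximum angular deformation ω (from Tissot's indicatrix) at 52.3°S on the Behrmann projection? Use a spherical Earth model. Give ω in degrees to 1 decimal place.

Behrmann is a cylindrical equal-area projection with standard parallels at ±30°. A cylindrical equal-area projection with standard parallel φ₀ has meridian scale h = cos φ / cos φ₀ and parallel scale k = cos φ₀ / cos φ (so areas are preserved, h·k = 1).
At 52.3°: h = 0.7061, k = 1.416; principal scales a = 1.416, b = 0.7061.
sin(ω/2) = (a − b)/(a + b) = 0.7100/2.122 = 0.3346, so ω = 2 arcsin(0.3346) ≈ 39.1°.

39.1°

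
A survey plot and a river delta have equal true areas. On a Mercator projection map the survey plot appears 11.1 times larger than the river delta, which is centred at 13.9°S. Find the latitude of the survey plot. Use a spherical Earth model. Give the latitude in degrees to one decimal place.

For equal true areas on Mercator, apparent areas scale as sec²φ, so the ratio is cos²φ₂ / cos²φ₁.
cos²φ₂ / cos²φ₁ = 11.1  ⇒  cos φ₁ = cos 13.9° / √11.1 = 0.9707/3.332 = 0.2914.
φ₁ = arccos(0.2914) ≈ 73.1°.

73.1°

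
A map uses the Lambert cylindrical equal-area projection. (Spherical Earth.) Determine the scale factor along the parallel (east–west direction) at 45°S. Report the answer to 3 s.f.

1.41

The Lambert cylindrical equal-area projection is the cylindrical equal-area projection with its standard parallel at the equator (φ₀ = 0). A cylindrical equal-area projection with standard parallel φ₀ has meridian scale h = cos φ / cos φ₀ and parallel scale k = cos φ₀ / cos φ (so areas are preserved, h·k = 1).
k = cos 0° / cos 45° = 1.000/0.7071 = 1.414.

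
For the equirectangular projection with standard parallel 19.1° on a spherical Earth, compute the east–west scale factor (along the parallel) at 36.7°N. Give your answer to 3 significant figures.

1.18

In the equirectangular projection with standard parallel φ₀ = 19.1° (x = Rλ cos φ₀, y = Rφ), meridians are true-scale (h = 1) and the parallel scale is k = cos φ₀ / cos φ.
k = cos 19.1° / cos 36.7° = 0.9449/0.8018 = 1.179.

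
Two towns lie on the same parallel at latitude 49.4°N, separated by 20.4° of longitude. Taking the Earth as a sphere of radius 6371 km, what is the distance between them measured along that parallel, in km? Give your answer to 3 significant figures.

1480 km

Arc length along a parallel = R cos φ · Δλ (with Δλ in radians).
= 6371 × cos 49.4° × (20.4° × π/180) = 6371 × 0.6508 × 0.3560 ≈ 1480 km.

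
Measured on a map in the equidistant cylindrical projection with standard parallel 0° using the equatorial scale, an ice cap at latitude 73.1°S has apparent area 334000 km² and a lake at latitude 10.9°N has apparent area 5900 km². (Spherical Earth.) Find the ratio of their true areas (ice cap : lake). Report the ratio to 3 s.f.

16.8

Plate carrée has h = 1 and k = sec φ, giving areal scale sec φ; true area = (apparent area) · cos φ.
True area of ice cap: 334000 × cos(73.1°) = 334000 × 0.2907 = 97090 km².
True area of lake: 5900 × cos(10.9°) = 5900 × 0.9820 = 5794 km².
Ratio = 97090 / 5794 ≈ 16.8.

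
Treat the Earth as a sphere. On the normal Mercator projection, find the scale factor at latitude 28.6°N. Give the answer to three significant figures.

Mercator is conformal, so the point scale is isotropic: h = k = sec φ = 1/cos φ.
k = 1/cos 28.6° = 1/0.8780 = 1.139.

1.14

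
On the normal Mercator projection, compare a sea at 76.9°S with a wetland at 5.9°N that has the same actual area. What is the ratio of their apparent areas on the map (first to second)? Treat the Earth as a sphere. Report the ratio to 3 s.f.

19.3

Mercator is conformal with k = sec φ, so areal scale = k² = sec²φ.
At 76.9°: sec²(76.9°) = 1/0.2267² = 19.47.
At 5.9°: sec²(5.9°) = 1/0.9947² = 1.011.
Ratio = 19.47/1.011 = cos²(5.9°)/cos²(76.9°) ≈ 19.3.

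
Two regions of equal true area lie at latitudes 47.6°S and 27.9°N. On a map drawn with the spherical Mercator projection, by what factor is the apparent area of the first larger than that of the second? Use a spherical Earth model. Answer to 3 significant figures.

1.72

On Mercator, area is exaggerated by sec²φ = 1/cos²φ.
At 47.6°: sec²(47.6°) = 1/0.6743² = 2.199.
At 27.9°: sec²(27.9°) = 1/0.8838² = 1.280.
Ratio = 2.199/1.280 = cos²(27.9°)/cos²(47.6°) ≈ 1.72.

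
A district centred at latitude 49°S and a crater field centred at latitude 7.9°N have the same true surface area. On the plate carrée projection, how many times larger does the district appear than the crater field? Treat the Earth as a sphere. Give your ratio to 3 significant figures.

1.51

For the equirectangular projection with φ₀ = 0 (plate carrée), h = 1 along meridians and k = sec φ along parallels.
Areal scale at 49°: h·k = 1.000 × 1.524 = 1.524.
Areal scale at 7.9°: h·k = 1.000 × 1.010 = 1.010.
Ratio = 1.524/1.010 ≈ 1.51.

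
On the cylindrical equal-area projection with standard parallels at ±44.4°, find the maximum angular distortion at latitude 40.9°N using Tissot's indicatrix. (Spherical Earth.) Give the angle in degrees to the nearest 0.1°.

6.4°

Cylindrical equal-area (φ₀ = 44.4°): h = cos φ / cos 44.4° along meridians, k = cos 44.4° / cos φ along parallels; h·k = 1.
At 40.9°: h = 1.058, k = 0.9453; principal scales a = 1.058, b = 0.9453.
sin(ω/2) = (a − b)/(a + b) = 0.1127/2.003 = 0.05624, so ω = 2 arcsin(0.05624) ≈ 6.4°.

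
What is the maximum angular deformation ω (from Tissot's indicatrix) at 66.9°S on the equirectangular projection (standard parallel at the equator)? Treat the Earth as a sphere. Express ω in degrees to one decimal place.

For the equirectangular projection with φ₀ = 0 (plate carrée), h = 1 along meridians and k = sec φ along parallels.
At 66.9°: h = 1.000, k = 2.549; principal scales a = 2.549, b = 1.000.
sin(ω/2) = (a − b)/(a + b) = 1.549/3.549 = 0.4364, so ω = 2 arcsin(0.4364) ≈ 51.8°.

51.8°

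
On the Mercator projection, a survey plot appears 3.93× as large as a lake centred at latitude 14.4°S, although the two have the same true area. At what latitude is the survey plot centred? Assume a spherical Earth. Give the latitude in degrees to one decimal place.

Mercator areal scale is sec²φ, so apparent-area ratio = sec²φ₁ / sec²φ₂ = cos²φ₂ / cos²φ₁.
cos²φ₂ / cos²φ₁ = 3.93  ⇒  cos φ₁ = cos 14.4° / √3.93 = 0.9686/1.982 = 0.4886.
φ₁ = arccos(0.4886) ≈ 60.8°.

60.8°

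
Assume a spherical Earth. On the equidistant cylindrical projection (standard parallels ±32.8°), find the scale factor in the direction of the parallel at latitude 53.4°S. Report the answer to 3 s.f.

1.41

With standard parallel φ₀ = 32.8°, the equirectangular projection gives x = Rλ cos φ₀, y = Rφ, so h = 1 and k = cos 32.8° / cos φ.
k = cos 32.8° / cos 53.4° = 0.8406/0.5962 = 1.410.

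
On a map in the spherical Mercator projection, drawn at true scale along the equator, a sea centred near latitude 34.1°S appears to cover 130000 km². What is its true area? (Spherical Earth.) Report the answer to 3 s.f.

Mercator is conformal, so the point scale is isotropic: h = k = sec φ = 1/cos φ.
Areal scale = k² = sec²φ = 1/cos²(34.1°) = 1/0.8281² = 1.458.
True area = apparent / (areal scale) = 130000 / 1.458 ≈ 89100 km².

89100 km²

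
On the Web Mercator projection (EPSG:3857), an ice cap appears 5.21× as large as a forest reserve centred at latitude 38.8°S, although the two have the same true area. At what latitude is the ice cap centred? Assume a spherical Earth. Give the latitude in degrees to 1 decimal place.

Mercator areal scale is sec²φ, so apparent-area ratio = sec²φ₁ / sec²φ₂ = cos²φ₂ / cos²φ₁.
cos²φ₂ / cos²φ₁ = 5.21  ⇒  cos φ₁ = cos 38.8° / √5.21 = 0.7793/2.283 = 0.3414.
φ₁ = arccos(0.3414) ≈ 70.0°.

70.0°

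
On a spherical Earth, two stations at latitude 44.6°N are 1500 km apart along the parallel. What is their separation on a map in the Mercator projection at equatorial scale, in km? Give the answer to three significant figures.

For Mercator, h = k = sec φ (a conformal cylindrical projection has a single point scale, 1/cos φ).
Along the parallel, k = sec 44.6° = 1/0.7120 = 1.404.
Map distance = 1500 × 1.404 ≈ 2110 km.

2110 km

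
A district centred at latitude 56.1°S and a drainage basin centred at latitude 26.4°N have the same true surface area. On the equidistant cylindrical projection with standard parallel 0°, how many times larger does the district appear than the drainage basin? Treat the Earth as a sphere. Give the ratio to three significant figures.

For the equirectangular projection with φ₀ = 0 (plate carrée), h = 1 along meridians and k = sec φ along parallels.
Areal scale at 56.1°: h·k = 1.000 × 1.793 = 1.793.
Areal scale at 26.4°: h·k = 1.000 × 1.116 = 1.116.
Ratio = 1.793/1.116 ≈ 1.61.

1.61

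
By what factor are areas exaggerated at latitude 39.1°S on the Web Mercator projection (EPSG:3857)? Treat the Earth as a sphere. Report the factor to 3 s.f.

Mercator is conformal, so the point scale is isotropic: h = k = sec φ = 1/cos φ.
Areal scale = k² = sec²φ = 1/cos²(39.1°) = 1/0.7760² = 1.660.

1.66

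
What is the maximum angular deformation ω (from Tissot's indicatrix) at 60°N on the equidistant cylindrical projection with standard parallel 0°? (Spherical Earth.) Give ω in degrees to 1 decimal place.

For the equirectangular projection with φ₀ = 0 (plate carrée), h = 1 along meridians and k = sec φ along parallels.
At 60°: h = 1.000, k = 2.000; principal scales a = 2.000, b = 1.000.
sin(ω/2) = (a − b)/(a + b) = 1.0000/3.000 = 0.3333, so ω = 2 arcsin(0.3333) ≈ 38.9°.

38.9°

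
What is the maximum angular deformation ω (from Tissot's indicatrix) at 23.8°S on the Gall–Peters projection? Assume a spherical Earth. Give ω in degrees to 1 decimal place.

29.2°

Gall–Peters is a cylindrical equal-area projection with standard parallels at ±45°. For cylindrical equal-area with standard parallel φ₀, h = cos φ / cos φ₀ and k = cos φ₀ / cos φ, so h·k = 1.
At 23.8°: h = 1.294, k = 0.7728; principal scales a = 1.294, b = 0.7728.
sin(ω/2) = (a − b)/(a + b) = 0.5211/2.067 = 0.2521, so ω = 2 arcsin(0.2521) ≈ 29.2°.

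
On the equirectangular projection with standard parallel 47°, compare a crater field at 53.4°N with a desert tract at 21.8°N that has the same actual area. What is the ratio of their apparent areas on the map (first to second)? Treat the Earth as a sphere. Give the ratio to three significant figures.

1.56

With standard parallel φ₀ = 47°, the equirectangular projection gives x = Rλ cos φ₀, y = Rφ, so h = 1 and k = cos 47° / cos φ.
Areal scale at 53.4°: h·k = 1.000 × 1.144 = 1.144.
Areal scale at 21.8°: h·k = 1.000 × 0.7345 = 0.7345.
Ratio = 1.144/0.7345 ≈ 1.56.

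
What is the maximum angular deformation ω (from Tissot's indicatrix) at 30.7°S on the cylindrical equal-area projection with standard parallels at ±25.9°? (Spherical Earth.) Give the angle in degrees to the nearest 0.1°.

For cylindrical equal-area with standard parallel φ₀, h = cos φ / cos φ₀ and k = cos φ₀ / cos φ, so h·k = 1.
At 30.7°: h = 0.9559, k = 1.046; principal scales a = 1.046, b = 0.9559.
sin(ω/2) = (a − b)/(a + b) = 0.09032/2.002 = 0.04511, so ω = 2 arcsin(0.04511) ≈ 5.2°.

5.2°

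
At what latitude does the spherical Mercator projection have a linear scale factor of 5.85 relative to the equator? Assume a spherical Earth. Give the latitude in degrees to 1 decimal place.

Mercator scale is k = sec φ = 1/cos φ.
1/cos φ = 5.85  ⇒  cos φ = 0.1709  ⇒  φ = arccos(0.1709) ≈ 80.2°.

80.2°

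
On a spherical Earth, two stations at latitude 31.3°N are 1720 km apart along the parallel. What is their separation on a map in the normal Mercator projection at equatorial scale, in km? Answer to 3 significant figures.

2010 km

Mercator is conformal, so the point scale is isotropic: h = k = sec φ = 1/cos φ.
Along the parallel, k = sec 31.3° = 1/0.8545 = 1.170.
Map distance = 1720 × 1.170 ≈ 2010 km.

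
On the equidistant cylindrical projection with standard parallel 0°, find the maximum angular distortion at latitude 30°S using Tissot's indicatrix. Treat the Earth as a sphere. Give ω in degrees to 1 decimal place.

Plate carrée maps x = Rλ, y = Rφ. The meridian scale is h = 1 and the parallel scale is k = 1/cos φ = sec φ.
At 30°: h = 1.000, k = 1.155; principal scales a = 1.155, b = 1.000.
sin(ω/2) = (a − b)/(a + b) = 0.1547/2.155 = 0.07180, so ω = 2 arcsin(0.07180) ≈ 8.2°.

8.2°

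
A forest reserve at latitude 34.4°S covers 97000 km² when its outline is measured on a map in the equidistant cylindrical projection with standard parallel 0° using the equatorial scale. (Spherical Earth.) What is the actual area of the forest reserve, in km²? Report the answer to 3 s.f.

80000 km²

In the plate carrée (x = Rλ, y = Rφ), meridians are true-scale (h = 1) and parallels are stretched by k = sec φ.
Areal scale = h·k = 1 × sec φ; at 34.4°, h = 1.000, k = 1.212, so h·k = 1.212.
True area = apparent / (areal scale) = 97000 / 1.212 ≈ 80000 km².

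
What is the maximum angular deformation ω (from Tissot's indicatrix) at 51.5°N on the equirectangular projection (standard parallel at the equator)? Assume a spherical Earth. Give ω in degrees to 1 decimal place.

For the equirectangular projection with φ₀ = 0 (plate carrée), h = 1 along meridians and k = sec φ along parallels.
At 51.5°: h = 1.000, k = 1.606; principal scales a = 1.606, b = 1.000.
sin(ω/2) = (a − b)/(a + b) = 0.6064/2.606 = 0.2327, so ω = 2 arcsin(0.2327) ≈ 26.9°.

26.9°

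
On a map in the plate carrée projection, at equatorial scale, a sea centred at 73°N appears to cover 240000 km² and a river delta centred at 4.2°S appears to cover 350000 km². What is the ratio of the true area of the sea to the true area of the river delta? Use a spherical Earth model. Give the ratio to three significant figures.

On the plate carrée, areal scale = h·k = 1 × sec φ, so true area = apparent × cos φ.
True area of sea: 240000 × cos(73°) = 240000 × 0.2924 = 70170 km².
True area of river delta: 350000 × cos(4.2°) = 350000 × 0.9973 = 349100 km².
Ratio = 70170 / 349100 ≈ 0.201.

0.201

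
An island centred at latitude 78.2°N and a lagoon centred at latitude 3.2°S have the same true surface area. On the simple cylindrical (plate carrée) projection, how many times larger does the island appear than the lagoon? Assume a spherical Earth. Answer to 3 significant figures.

4.88

For the equirectangular projection with φ₀ = 0 (plate carrée), h = 1 along meridians and k = sec φ along parallels.
Areal scale at 78.2°: h·k = 1.000 × 4.890 = 4.890.
Areal scale at 3.2°: h·k = 1.000 × 1.002 = 1.002.
Ratio = 4.890/1.002 ≈ 4.88.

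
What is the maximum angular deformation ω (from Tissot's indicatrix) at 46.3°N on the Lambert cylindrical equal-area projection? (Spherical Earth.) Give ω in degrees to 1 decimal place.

The Lambert cylindrical equal-area projection is the cylindrical equal-area projection with its standard parallel at the equator (φ₀ = 0). Cylindrical equal-area (φ₀ = 0°): h = cos φ / cos 0° along meridians, k = cos 0° / cos φ along parallels; h·k = 1.
At 46.3°: h = 0.6909, k = 1.447; principal scales a = 1.447, b = 0.6909.
sin(ω/2) = (a − b)/(a + b) = 0.7565/2.138 = 0.3538, so ω = 2 arcsin(0.3538) ≈ 41.4°.

41.4°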